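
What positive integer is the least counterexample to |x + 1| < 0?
Testing positive integers:
x = 1: LHS = |1 + 1| = |2| = 2; 2 < 0 — FAILS  ← smallest positive counterexample

Answer: x = 1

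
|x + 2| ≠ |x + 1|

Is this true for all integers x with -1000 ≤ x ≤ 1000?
Track d = LHS − RHS over the integers in [-1000, 1000]. Equality would need d = 0, but d changes sign only between consecutive integers, jumping over 0:
x = -2: LHS = |(-2) + 2| = |0| = 0, RHS = |(-2) + 1| = |-1| = 1; 0 ≠ 1 — holds  (d = -1)
x = -1: LHS = |(-1) + 2| = |1| = 1, RHS = |(-1) + 1| = |0| = 0; 1 ≠ 0 — holds  (d = 1)
Away from these crossings d keeps a constant sign, and checking every integer in [-1000, 1000] confirms d ≠ 0 throughout. Hence the two sides are never equal, so the relation holds for every integer in [-1000, 1000].

No counterexample exists.

Answer: True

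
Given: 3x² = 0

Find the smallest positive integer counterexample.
Testing positive integers:
x = 1: LHS = 3·1² = 3; 3 = 0 — FAILS  ← smallest positive counterexample

Answer: x = 1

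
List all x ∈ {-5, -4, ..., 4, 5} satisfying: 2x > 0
Holds for: {1, 2, 3, 4, 5}
Fails for: {-5, -4, -3, -2, -1, 0}

Answer: {1, 2, 3, 4, 5}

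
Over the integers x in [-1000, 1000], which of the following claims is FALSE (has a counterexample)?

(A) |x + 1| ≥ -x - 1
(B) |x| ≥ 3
(A) Over all integers in [-1000, 1000], LHS − RHS is smallest at x = -1, where it equals 0:
x = -1: LHS = |(-1) + 1| = |0| = 0, RHS = -(-1) - 1 = 0; 0 ≥ 0 — holds
At the ends of the range:
x = -1000: LHS = |(-1000) + 1| = |-999| = 999, RHS = -(-1000) - 1 = 999; 999 ≥ 999 — holds
x = 1000: LHS = |1000 + 1| = |1001| = 1001, RHS = -1000 - 1 = -1001; 1001 ≥ -1001 — holds
Hence LHS − RHS is never negative, i.e. LHS ≥ RHS throughout, so the relation holds for every integer in [-1000, 1000].

(B) x = 0: LHS = |0| = 0; 0 ≥ 3 — FAILS

Only (B) has a counterexample.

Answer: B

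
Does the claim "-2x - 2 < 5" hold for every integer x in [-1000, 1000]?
The claim fails at x = -4:
x = -4: LHS = -2·(-4) - 2 = 6; 6 < 5 — FAILS

Because a single integer refutes it, the statement is false.

Answer: False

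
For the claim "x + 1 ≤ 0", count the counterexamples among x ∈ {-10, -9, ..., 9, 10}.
Counterexamples in [-10, 10]: {0, 1, 2, 3, 4, 5, 6, 7, 8, 9, 10}.

Counting them gives 11 values.

Answer: 11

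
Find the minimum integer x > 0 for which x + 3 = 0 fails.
Testing positive integers:
x = 1: LHS = 1 + 3 = 4; 4 = 0 — FAILS  ← smallest positive counterexample

Answer: x = 1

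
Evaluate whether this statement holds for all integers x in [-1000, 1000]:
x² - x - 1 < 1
The claim fails at x = -1:
x = -1: LHS = (-1)² - (-1) - 1 = 1; 1 < 1 — FAILS

Because a single integer refutes it, the statement is false.

Answer: False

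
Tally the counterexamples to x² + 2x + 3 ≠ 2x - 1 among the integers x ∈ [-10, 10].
Over all integers in [-10, 10], LHS − RHS is always positive; it is smallest at x = 0, where it equals 4:
x = 0: LHS = 0² + 2·0 + 3 = 3, RHS = 2·0 - 1 = -1; 3 ≠ -1 — holds
At the ends of the range:
x = -10: LHS = (-10)² + 2·(-10) + 3 = 83, RHS = 2·(-10) - 1 = -21; 83 ≠ -21 — holds
x = 10: LHS = 10² + 2·10 + 3 = 123, RHS = 2·10 - 1 = 19; 123 ≠ 19 — holds
Hence LHS − RHS is never 0, i.e. the two sides are never equal, so the relation holds for every integer in [-10, 10].

No counterexample appears in that range.

Answer: 0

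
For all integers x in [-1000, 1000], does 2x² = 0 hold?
The claim fails at x = 1:
x = 1: LHS = 2·1² = 2; 2 = 0 — FAILS

Because a single integer refutes it, the statement is false.

Answer: False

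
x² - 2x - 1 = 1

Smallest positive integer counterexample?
Testing positive integers:
x = 1: LHS = 1² - 2·1 - 1 = -2; -2 = 1 — FAILS  ← smallest positive counterexample

Answer: x = 1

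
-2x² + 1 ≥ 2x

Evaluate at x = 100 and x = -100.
x = 100: LHS = -2·100² + 1 = -19999, RHS = 2·100 = 200; -19999 ≥ 200 — FAILS
x = -100: LHS = -2·(-100)² + 1 = -19999, RHS = 2·(-100) = -200; -19999 ≥ -200 — FAILS

Answer: No, fails for both x = 100 and x = -100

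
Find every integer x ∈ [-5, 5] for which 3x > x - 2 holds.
Holds for: {0, 1, 2, 3, 4, 5}
Fails for: {-5, -4, -3, -2, -1}

Answer: {0, 1, 2, 3, 4, 5}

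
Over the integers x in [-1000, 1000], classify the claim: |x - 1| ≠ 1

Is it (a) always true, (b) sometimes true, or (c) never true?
Holds at x = 1: LHS = |1 - 1| = |0| = 0; 0 ≠ 1 — holds
Fails at x = 0: LHS = |0 - 1| = |-1| = 1; 1 ≠ 1 — FAILS
It is satisfied by some integers in the range but not all.

Answer: Sometimes true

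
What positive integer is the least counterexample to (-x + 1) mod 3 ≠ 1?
Testing positive integers:
x = 1: LHS = (-1 + 1) mod 3 = 0 mod 3 = 0; 0 ≠ 1 — holds
x = 2: LHS = (-2 + 1) mod 3 = (-1) mod 3 = 2; 2 ≠ 1 — holds
x = 3: LHS = (-3 + 1) mod 3 = (-2) mod 3 = 1; 1 ≠ 1 — FAILS  ← smallest positive counterexample

Answer: x = 3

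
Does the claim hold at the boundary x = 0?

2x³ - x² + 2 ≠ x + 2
x = 0: LHS = 2·0³ - 0² + 2 = 2, RHS = 0 + 2 = 2; 2 ≠ 2 — FAILS

The relation fails at x = 0, so x = 0 is a counterexample.

Answer: No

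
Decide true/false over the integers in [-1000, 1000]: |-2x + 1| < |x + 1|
The claim fails at x = 0:
x = 0: LHS = |-2·0 + 1| = |1| = 1, RHS = |0 + 1| = |1| = 1; 1 < 1 — FAILS

Because a single integer refutes it, the statement is false.

Answer: False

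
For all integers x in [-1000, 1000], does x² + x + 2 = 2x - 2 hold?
The claim fails at x = 0:
x = 0: LHS = 0² + 0 + 2 = 2, RHS = 2·0 - 2 = -2; 2 = -2 — FAILS

Because a single integer refutes it, the statement is false.

Answer: False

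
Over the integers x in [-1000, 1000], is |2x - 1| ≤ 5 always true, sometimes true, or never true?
Holds at x = 0: LHS = |2·0 - 1| = |-1| = 1; 1 ≤ 5 — holds
Fails at x = -3: LHS = |2·(-3) - 1| = |-7| = 7; 7 ≤ 5 — FAILS
It is satisfied by some integers in the range but not all.

Answer: Sometimes true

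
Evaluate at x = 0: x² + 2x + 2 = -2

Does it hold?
x = 0: LHS = 0² + 2·0 + 2 = 2; 2 = -2 — FAILS

The relation fails at x = 0, so x = 0 is a counterexample.

Answer: No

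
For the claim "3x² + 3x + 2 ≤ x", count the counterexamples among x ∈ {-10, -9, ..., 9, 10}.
Counterexamples in [-10, 10]: {-10, -9, -8, -7, -6, -5, -4, -3, -2, -1, 0, 1, 2, 3, 4, 5, 6, 7, 8, 9, 10}.

Counting them gives 21 values.

Answer: 21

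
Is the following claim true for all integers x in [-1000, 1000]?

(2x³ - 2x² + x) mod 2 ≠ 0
The claim fails at x = 0:
x = 0: LHS = (2·0³ - 2·0² + 0) mod 2 = 0 mod 2 = 0; 0 ≠ 0 — FAILS

Because a single integer refutes it, the statement is false.

Answer: False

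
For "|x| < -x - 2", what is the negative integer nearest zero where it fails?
Testing negative integers from -1 downward:
x = -1: LHS = |-1| = 1, RHS = -(-1) - 2 = -1; 1 < -1 — FAILS  ← closest negative counterexample to 0

Answer: x = -1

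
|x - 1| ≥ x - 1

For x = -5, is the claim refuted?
Substitute x = -5 into the relation:
x = -5: LHS = |(-5) - 1| = |-6| = 6, RHS = (-5) - 1 = -6; 6 ≥ -6 — holds

The relation holds at x = -5, so it is not a counterexample.

Answer: No, x = -5 is not a counterexample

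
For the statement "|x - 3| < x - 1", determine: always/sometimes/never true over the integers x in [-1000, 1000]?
Holds at x = 3: LHS = |3 - 3| = |0| = 0, RHS = 3 - 1 = 2; 0 < 2 — holds
Fails at x = 0: LHS = |0 - 3| = |-3| = 3, RHS = 0 - 1 = -1; 3 < -1 — FAILS
It is satisfied by some integers in the range but not all.

Answer: Sometimes true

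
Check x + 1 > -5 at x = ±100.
x = 100: LHS = 100 + 1 = 101; 101 > -5 — holds
x = -100: LHS = (-100) + 1 = -99; -99 > -5 — FAILS

Answer: Partially: holds for x = 100, fails for x = -100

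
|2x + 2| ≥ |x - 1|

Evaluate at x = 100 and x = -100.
x = 100: LHS = |2·100 + 2| = |202| = 202, RHS = |100 - 1| = |99| = 99; 202 ≥ 99 — holds
x = -100: LHS = |2·(-100) + 2| = |-198| = 198, RHS = |(-100) - 1| = |-101| = 101; 198 ≥ 101 — holds

Answer: Yes, holds for both x = 100 and x = -100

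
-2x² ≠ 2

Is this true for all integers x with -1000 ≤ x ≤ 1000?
Over all integers in [-1000, 1000], LHS − RHS is always negative; it is closest to 0 at x = 0, where it equals -2:
x = 0: LHS = -2·0² = 0; 0 ≠ 2 — holds
At the ends of the range:
x = -1000: LHS = -2·(-1000)² = -2000000; -2000000 ≠ 2 — holds
x = 1000: LHS = -2·1000² = -2000000; -2000000 ≠ 2 — holds
Hence LHS − RHS is never 0, i.e. the two sides are never equal, so the relation holds for every integer in [-1000, 1000].

No counterexample exists.

Answer: True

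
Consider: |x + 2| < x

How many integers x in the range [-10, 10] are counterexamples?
Counterexamples in [-10, 10]: {-10, -9, -8, -7, -6, -5, -4, -3, -2, -1, 0, 1, 2, 3, 4, 5, 6, 7, 8, 9, 10}.

Counting them gives 21 values.

Answer: 21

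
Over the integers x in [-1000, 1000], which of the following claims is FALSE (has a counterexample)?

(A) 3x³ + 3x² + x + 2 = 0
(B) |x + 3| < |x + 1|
(A) x = 0: LHS = 3·0³ + 3·0² + 0 + 2 = 2; 2 = 0 — FAILS
(B) x = 0: LHS = |0 + 3| = |3| = 3, RHS = |0 + 1| = |1| = 1; 3 < 1 — FAILS

Answer: Both A and B are false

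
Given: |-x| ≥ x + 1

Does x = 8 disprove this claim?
Substitute x = 8 into the relation:
x = 8: LHS = |-8| = 8, RHS = 8 + 1 = 9; 8 ≥ 9 — FAILS

Since the claim fails at x = 8, this value is a counterexample.

Answer: Yes, x = 8 is a counterexample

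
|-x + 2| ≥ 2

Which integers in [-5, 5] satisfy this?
Holds for: {-5, -4, -3, -2, -1, 0, 4, 5}
Fails for: {1, 2, 3}

Answer: {-5, -4, -3, -2, -1, 0, 4, 5}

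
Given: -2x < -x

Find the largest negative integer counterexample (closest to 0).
Testing negative integers from -1 downward:
x = -1: LHS = -2·(-1) = 2, RHS = -(-1) = 1; 2 < 1 — FAILS  ← closest negative counterexample to 0

Answer: x = -1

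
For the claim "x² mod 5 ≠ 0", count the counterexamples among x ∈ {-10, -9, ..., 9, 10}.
Counterexamples in [-10, 10]: {-10, -5, 0, 5, 10}.

Counting them gives 5 values.

Answer: 5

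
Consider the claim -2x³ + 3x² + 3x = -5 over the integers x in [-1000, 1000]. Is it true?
The claim fails at x = 0:
x = 0: LHS = -2·0³ + 3·0² + 3·0 = 0; 0 = -5 — FAILS

Because a single integer refutes it, the statement is false.

Answer: False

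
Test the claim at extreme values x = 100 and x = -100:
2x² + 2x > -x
x = 100: LHS = 2·100² + 2·100 = 20200; 20200 > -100 — holds
x = -100: LHS = 2·(-100)² + 2·(-100) = 19800, RHS = -(-100) = 100; 19800 > 100 — holds

Answer: Yes, holds for both x = 100 and x = -100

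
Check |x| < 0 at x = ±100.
x = 100: LHS = |100| = 100; 100 < 0 — FAILS
x = -100: LHS = |-100| = 100; 100 < 0 — FAILS

Answer: No, fails for both x = 100 and x = -100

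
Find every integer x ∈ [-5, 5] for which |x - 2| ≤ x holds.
Holds for: {1, 2, 3, 4, 5}
Fails for: {-5, -4, -3, -2, -1, 0}

Answer: {1, 2, 3, 4, 5}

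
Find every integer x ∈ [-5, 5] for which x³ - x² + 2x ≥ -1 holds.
Holds for: {0, 1, 2, 3, 4, 5}
Fails for: {-5, -4, -3, -2, -1}

Answer: {0, 1, 2, 3, 4, 5}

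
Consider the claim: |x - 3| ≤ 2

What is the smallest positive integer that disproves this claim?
Testing positive integers:
x = 1: LHS = |1 - 3| = |-2| = 2; 2 ≤ 2 — holds
x = 2: LHS = |2 - 3| = |-1| = 1; 1 ≤ 2 — holds
x = 3: LHS = |3 - 3| = |0| = 0; 0 ≤ 2 — holds
x = 4: LHS = |4 - 3| = |1| = 1; 1 ≤ 2 — holds
x = 5: LHS = |5 - 3| = |2| = 2; 2 ≤ 2 — holds
x = 6: LHS = |6 - 3| = |3| = 3; 3 ≤ 2 — FAILS  ← smallest positive counterexample

Answer: x = 6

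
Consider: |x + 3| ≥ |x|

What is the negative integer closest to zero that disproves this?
Testing negative integers from -1 downward:
x = -1: LHS = |(-1) + 3| = |2| = 2, RHS = |-1| = 1; 2 ≥ 1 — holds
x = -2: LHS = |(-2) + 3| = |1| = 1, RHS = |-2| = 2; 1 ≥ 2 — FAILS  ← closest negative counterexample to 0

Answer: x = -2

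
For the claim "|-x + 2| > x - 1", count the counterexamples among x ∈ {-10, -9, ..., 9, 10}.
Counterexamples in [-10, 10]: {2, 3, 4, 5, 6, 7, 8, 9, 10}.

Counting them gives 9 values.

Answer: 9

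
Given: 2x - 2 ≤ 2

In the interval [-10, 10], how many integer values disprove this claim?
Counterexamples in [-10, 10]: {3, 4, 5, 6, 7, 8, 9, 10}.

Counting them gives 8 values.

Answer: 8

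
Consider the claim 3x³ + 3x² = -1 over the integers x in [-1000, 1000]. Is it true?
The claim fails at x = 0:
x = 0: LHS = 3·0³ + 3·0² = 0; 0 = -1 — FAILS

Because a single integer refutes it, the statement is false.

Answer: False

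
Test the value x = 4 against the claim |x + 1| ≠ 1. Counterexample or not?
Substitute x = 4 into the relation:
x = 4: LHS = |4 + 1| = |5| = 5; 5 ≠ 1 — holds

The claim holds here, so x = 4 is not a counterexample. (A counterexample exists elsewhere, e.g. x = 0.)

Answer: No, x = 4 is not a counterexample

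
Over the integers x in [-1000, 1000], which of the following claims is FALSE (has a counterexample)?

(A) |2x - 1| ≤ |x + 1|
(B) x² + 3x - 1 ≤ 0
(A) x = -1: LHS = |2·(-1) - 1| = |-3| = 3, RHS = |(-1) + 1| = |0| = 0; 3 ≤ 0 — FAILS
(B) x = 1: LHS = 1² + 3·1 - 1 = 3; 3 ≤ 0 — FAILS

Answer: Both A and B are false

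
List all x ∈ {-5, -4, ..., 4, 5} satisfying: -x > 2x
Holds for: {-5, -4, -3, -2, -1}
Fails for: {0, 1, 2, 3, 4, 5}

Answer: {-5, -4, -3, -2, -1}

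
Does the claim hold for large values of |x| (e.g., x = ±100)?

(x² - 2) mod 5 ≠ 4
x = 100: LHS = (100² - 2) mod 5 = 9998 mod 5 = 3; 3 ≠ 4 — holds
x = -100: LHS = ((-100)² - 2) mod 5 = 9998 mod 5 = 3; 3 ≠ 4 — holds

Answer: Yes, holds for both x = 100 and x = -100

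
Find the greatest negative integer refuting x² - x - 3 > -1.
Testing negative integers from -1 downward:
x = -1: LHS = (-1)² - (-1) - 3 = -1; -1 > -1 — FAILS  ← closest negative counterexample to 0

Answer: x = -1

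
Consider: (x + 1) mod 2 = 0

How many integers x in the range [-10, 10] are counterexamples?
Counterexamples in [-10, 10]: {-10, -8, -6, -4, -2, 0, 2, 4, 6, 8, 10}.

Counting them gives 11 values.

Answer: 11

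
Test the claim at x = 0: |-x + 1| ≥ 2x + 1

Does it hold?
x = 0: LHS = |-0 + 1| = |1| = 1, RHS = 2·0 + 1 = 1; 1 ≥ 1 — holds

The relation is satisfied at x = 0.

Answer: Yes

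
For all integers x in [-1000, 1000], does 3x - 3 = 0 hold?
The claim fails at x = 0:
x = 0: LHS = 3·0 - 3 = -3; -3 = 0 — FAILS

Because a single integer refutes it, the statement is false.

Answer: False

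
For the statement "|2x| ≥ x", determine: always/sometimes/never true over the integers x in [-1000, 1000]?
Over all integers in [-1000, 1000], LHS − RHS is smallest at x = 0, where it equals 0:
x = 0: LHS = |2·0| = |0| = 0; 0 ≥ 0 — holds
At the ends of the range:
x = -1000: LHS = |2·(-1000)| = |-2000| = 2000; 2000 ≥ -1000 — holds
x = 1000: LHS = |2·1000| = |2000| = 2000; 2000 ≥ 1000 — holds
Hence LHS − RHS is never negative, i.e. LHS ≥ RHS throughout, so the relation holds for every integer in [-1000, 1000].

No counterexample exists.

Answer: Always true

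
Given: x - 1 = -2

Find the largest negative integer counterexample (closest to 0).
Testing negative integers from -1 downward:
x = -1: LHS = (-1) - 1 = -2; -2 = -2 — holds
x = -2: LHS = (-2) - 1 = -3; -3 = -2 — FAILS  ← closest negative counterexample to 0

Answer: x = -2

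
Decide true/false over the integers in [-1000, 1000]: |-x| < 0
The claim fails at x = 0:
x = 0: LHS = |-0| = |0| = 0; 0 < 0 — FAILS

Because a single integer refutes it, the statement is false.

Answer: False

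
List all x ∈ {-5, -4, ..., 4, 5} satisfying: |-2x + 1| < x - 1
Over all integers in [-5, 5], LHS − RHS is smallest at x = 1, where it equals 1:
x = 1: LHS = |-2·1 + 1| = |-1| = 1, RHS = 1 - 1 = 0; 1 < 0 — FAILS
At the ends of the range:
x = -5: LHS = |-2·(-5) + 1| = |11| = 11, RHS = (-5) - 1 = -6; 11 < -6 — FAILS
x = 5: LHS = |-2·5 + 1| = |-9| = 9, RHS = 5 - 1 = 4; 9 < 4 — FAILS
Hence LHS − RHS is never negative, i.e. LHS ≥ RHS throughout, so the claimed relation (<) fails for every integer in [-5, 5].

Answer: None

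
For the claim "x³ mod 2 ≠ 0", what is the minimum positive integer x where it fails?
Testing positive integers:
x = 1: LHS = (1³) mod 2 = 1 mod 2 = 1; 1 ≠ 0 — holds
x = 2: LHS = (2³) mod 2 = 8 mod 2 = 0; 0 ≠ 0 — FAILS  ← smallest positive counterexample

Answer: x = 2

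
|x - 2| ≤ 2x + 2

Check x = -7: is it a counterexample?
Substitute x = -7 into the relation:
x = -7: LHS = |(-7) - 2| = |-9| = 9, RHS = 2·(-7) + 2 = -12; 9 ≤ -12 — FAILS

Since the claim fails at x = -7, this value is a counterexample.

Answer: Yes, x = -7 is a counterexample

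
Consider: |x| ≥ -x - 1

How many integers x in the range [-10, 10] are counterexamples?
Over all integers in [-10, 10], LHS − RHS is smallest at x = 0, where it equals 1:
x = 0: LHS = |0| = 0, RHS = -0 - 1 = -1; 0 ≥ -1 — holds
At the ends of the range:
x = -10: LHS = |-10| = 10, RHS = -(-10) - 1 = 9; 10 ≥ 9 — holds
x = 10: LHS = |10| = 10, RHS = -10 - 1 = -11; 10 ≥ -11 — holds
Hence LHS − RHS is never negative, i.e. LHS ≥ RHS throughout, so the relation holds for every integer in [-10, 10].

No counterexample appears in that range.

Answer: 0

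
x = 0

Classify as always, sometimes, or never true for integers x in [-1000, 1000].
Holds at x = 0: 0 = 0 — holds
Fails at x = 1: 1 = 0 — FAILS
It is satisfied by some integers in the range but not all.

Answer: Sometimes true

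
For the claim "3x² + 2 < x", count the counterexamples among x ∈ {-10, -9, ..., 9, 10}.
Counterexamples in [-10, 10]: {-10, -9, -8, -7, -6, -5, -4, -3, -2, -1, 0, 1, 2, 3, 4, 5, 6, 7, 8, 9, 10}.

Counting them gives 21 values.

Answer: 21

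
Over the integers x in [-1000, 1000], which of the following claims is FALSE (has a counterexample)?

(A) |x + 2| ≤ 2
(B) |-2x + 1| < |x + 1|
(A) x = 1: LHS = |1 + 2| = |3| = 3; 3 ≤ 2 — FAILS
(B) x = 0: LHS = |-2·0 + 1| = |1| = 1, RHS = |0 + 1| = |1| = 1; 1 < 1 — FAILS

Answer: Both A and B are false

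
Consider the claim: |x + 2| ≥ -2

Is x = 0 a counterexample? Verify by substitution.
Substitute x = 0 into the relation:
x = 0: LHS = |0 + 2| = |2| = 2; 2 ≥ -2 — holds

The relation holds at x = 0, so it is not a counterexample.

Answer: No, x = 0 is not a counterexample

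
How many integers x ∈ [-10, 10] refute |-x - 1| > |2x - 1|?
Counterexamples in [-10, 10]: {-10, -9, -8, -7, -6, -5, -4, -3, -2, -1, 0, 2, 3, 4, 5, 6, 7, 8, 9, 10}.

Counting them gives 20 values.

Answer: 20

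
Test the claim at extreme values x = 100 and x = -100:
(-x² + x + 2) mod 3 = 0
x = 100: LHS = (-100² + 100 + 2) mod 3 = (-9898) mod 3 = 2; 2 = 0 — FAILS
x = -100: LHS = (-(-100)² + (-100) + 2) mod 3 = (-10098) mod 3 = 0; 0 = 0 — holds

Answer: Partially: fails for x = 100, holds for x = -100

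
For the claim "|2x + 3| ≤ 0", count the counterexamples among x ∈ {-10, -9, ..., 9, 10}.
Counterexamples in [-10, 10]: {-10, -9, -8, -7, -6, -5, -4, -3, -2, -1, 0, 1, 2, 3, 4, 5, 6, 7, 8, 9, 10}.

Counting them gives 21 values.

Answer: 21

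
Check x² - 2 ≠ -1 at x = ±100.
x = 100: LHS = 100² - 2 = 9998; 9998 ≠ -1 — holds
x = -100: LHS = (-100)² - 2 = 9998; 9998 ≠ -1 — holds

Answer: Yes, holds for both x = 100 and x = -100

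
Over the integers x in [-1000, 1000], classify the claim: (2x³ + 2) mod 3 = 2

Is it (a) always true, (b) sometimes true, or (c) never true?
Holds at x = 0: LHS = (2·0³ + 2) mod 3 = 2 mod 3 = 2; 2 = 2 — holds
Fails at x = 1: LHS = (2·1³ + 2) mod 3 = 4 mod 3 = 1; 1 = 2 — FAILS
It is satisfied by some integers in the range but not all.

Answer: Sometimes true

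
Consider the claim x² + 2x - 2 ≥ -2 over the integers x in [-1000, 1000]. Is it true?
The claim fails at x = -1:
x = -1: LHS = (-1)² + 2·(-1) - 2 = -3; -3 ≥ -2 — FAILS

Because a single integer refutes it, the statement is false.

Answer: False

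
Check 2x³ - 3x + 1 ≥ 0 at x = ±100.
x = 100: LHS = 2·100³ - 3·100 + 1 = 1999701; 1999701 ≥ 0 — holds
x = -100: LHS = 2·(-100)³ - 3·(-100) + 1 = -1999699; -1999699 ≥ 0 — FAILS

Answer: Partially: holds for x = 100, fails for x = -100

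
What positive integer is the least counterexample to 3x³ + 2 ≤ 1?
Testing positive integers:
x = 1: LHS = 3·1³ + 2 = 5; 5 ≤ 1 — FAILS  ← smallest positive counterexample

Answer: x = 1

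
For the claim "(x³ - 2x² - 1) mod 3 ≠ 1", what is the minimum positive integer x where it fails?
Testing positive integers:
x = 1: LHS = (1³ - 2·1² - 1) mod 3 = (-2) mod 3 = 1; 1 ≠ 1 — FAILS  ← smallest positive counterexample

Answer: x = 1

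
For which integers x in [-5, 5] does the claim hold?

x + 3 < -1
Holds for: {-5}
Fails for: {-4, -3, -2, -1, 0, 1, 2, 3, 4, 5}

Answer: {-5}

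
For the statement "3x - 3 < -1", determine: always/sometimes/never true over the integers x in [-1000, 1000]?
Holds at x = 0: LHS = 3·0 - 3 = -3; -3 < -1 — holds
Fails at x = 1: LHS = 3·1 - 3 = 0; 0 < -1 — FAILS
It is satisfied by some integers in the range but not all.

Answer: Sometimes true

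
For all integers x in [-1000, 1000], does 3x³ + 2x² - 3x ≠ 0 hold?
The claim fails at x = 0:
x = 0: LHS = 3·0³ + 2·0² - 3·0 = 0; 0 ≠ 0 — FAILS

Because a single integer refutes it, the statement is false.

Answer: False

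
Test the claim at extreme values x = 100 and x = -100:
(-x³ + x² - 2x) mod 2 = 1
x = 100: LHS = (-100³ + 100² - 2·100) mod 2 = (-990200) mod 2 = 0; 0 = 1 — FAILS
x = -100: LHS = (-(-100)³ + (-100)² - 2·(-100)) mod 2 = 1010200 mod 2 = 0; 0 = 1 — FAILS

Answer: No, fails for both x = 100 and x = -100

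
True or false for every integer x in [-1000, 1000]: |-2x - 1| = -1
The claim fails at x = 0:
x = 0: LHS = |-2·0 - 1| = |-1| = 1; 1 = -1 — FAILS

Because a single integer refutes it, the statement is false.

Answer: False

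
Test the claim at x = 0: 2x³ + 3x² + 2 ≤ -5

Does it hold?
x = 0: LHS = 2·0³ + 3·0² + 2 = 2; 2 ≤ -5 — FAILS

The relation fails at x = 0, so x = 0 is a counterexample.

Answer: No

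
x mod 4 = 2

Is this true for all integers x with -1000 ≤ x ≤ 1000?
The claim fails at x = 0:
x = 0: LHS = 0 mod 4 = 0; 0 = 2 — FAILS

Because a single integer refutes it, the statement is false.

Answer: False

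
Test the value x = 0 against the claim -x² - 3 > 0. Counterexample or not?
Substitute x = 0 into the relation:
x = 0: LHS = -0² - 3 = -3; -3 > 0 — FAILS

Since the claim fails at x = 0, this value is a counterexample.

Answer: Yes, x = 0 is a counterexample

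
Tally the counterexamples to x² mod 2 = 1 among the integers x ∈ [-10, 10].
Counterexamples in [-10, 10]: {-10, -8, -6, -4, -2, 0, 2, 4, 6, 8, 10}.

Counting them gives 11 values.

Answer: 11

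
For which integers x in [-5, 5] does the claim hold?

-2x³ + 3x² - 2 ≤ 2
Holds for: {0, 1, 2, 3, 4, 5}
Fails for: {-5, -4, -3, -2, -1}

Answer: {0, 1, 2, 3, 4, 5}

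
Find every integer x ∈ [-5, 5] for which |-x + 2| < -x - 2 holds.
Over all integers in [-5, 5], LHS − RHS is smallest at x = 0, where it equals 4:
x = 0: LHS = |-0 + 2| = |2| = 2, RHS = -0 - 2 = -2; 2 < -2 — FAILS
At the ends of the range:
x = -5: LHS = |-(-5) + 2| = |7| = 7, RHS = -(-5) - 2 = 3; 7 < 3 — FAILS
x = 5: LHS = |-5 + 2| = |-3| = 3, RHS = -5 - 2 = -7; 3 < -7 — FAILS
Hence LHS − RHS is never negative, i.e. LHS ≥ RHS throughout, so the claimed relation (<) fails for every integer in [-5, 5].

Answer: None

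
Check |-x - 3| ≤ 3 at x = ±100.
x = 100: LHS = |-100 - 3| = |-103| = 103; 103 ≤ 3 — FAILS
x = -100: LHS = |-(-100) - 3| = |97| = 97; 97 ≤ 3 — FAILS

Answer: No, fails for both x = 100 and x = -100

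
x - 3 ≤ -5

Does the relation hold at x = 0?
x = 0: LHS = 0 - 3 = -3; -3 ≤ -5 — FAILS

The relation fails at x = 0, so x = 0 is a counterexample.

Answer: No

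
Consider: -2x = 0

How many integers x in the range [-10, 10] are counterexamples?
Counterexamples in [-10, 10]: {-10, -9, -8, -7, -6, -5, -4, -3, -2, -1, 1, 2, 3, 4, 5, 6, 7, 8, 9, 10}.

Counting them gives 20 values.

Answer: 20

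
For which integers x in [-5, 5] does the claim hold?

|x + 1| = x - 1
Over all integers in [-5, 5], LHS − RHS is always positive; it is smallest at x = 0, where it equals 2:
x = 0: LHS = |0 + 1| = |1| = 1, RHS = 0 - 1 = -1; 1 = -1 — FAILS
At the ends of the range:
x = -5: LHS = |(-5) + 1| = |-4| = 4, RHS = (-5) - 1 = -6; 4 = -6 — FAILS
x = 5: LHS = |5 + 1| = |6| = 6, RHS = 5 - 1 = 4; 6 = 4 — FAILS
Hence LHS − RHS is never 0, i.e. the two sides are never equal, so the claimed relation (=) fails for every integer in [-5, 5].

Answer: None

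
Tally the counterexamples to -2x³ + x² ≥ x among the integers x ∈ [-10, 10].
Counterexamples in [-10, 10]: {1, 2, 3, 4, 5, 6, 7, 8, 9, 10}.

Counting them gives 10 values.

Answer: 10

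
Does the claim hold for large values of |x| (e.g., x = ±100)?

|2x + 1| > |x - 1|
x = 100: LHS = |2·100 + 1| = |201| = 201, RHS = |100 - 1| = |99| = 99; 201 > 99 — holds
x = -100: LHS = |2·(-100) + 1| = |-199| = 199, RHS = |(-100) - 1| = |-101| = 101; 199 > 101 — holds

Answer: Yes, holds for both x = 100 and x = -100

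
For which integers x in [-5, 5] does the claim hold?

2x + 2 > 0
Holds for: {0, 1, 2, 3, 4, 5}
Fails for: {-5, -4, -3, -2, -1}

Answer: {0, 1, 2, 3, 4, 5}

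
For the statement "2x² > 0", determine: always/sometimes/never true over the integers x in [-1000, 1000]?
Holds at x = 1: LHS = 2·1² = 2; 2 > 0 — holds
Fails at x = 0: LHS = 2·0² = 0; 0 > 0 — FAILS
It is satisfied by some integers in the range but not all.

Answer: Sometimes true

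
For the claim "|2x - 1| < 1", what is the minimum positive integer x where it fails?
Testing positive integers:
x = 1: LHS = |2·1 - 1| = |1| = 1; 1 < 1 — FAILS  ← smallest positive counterexample

Answer: x = 1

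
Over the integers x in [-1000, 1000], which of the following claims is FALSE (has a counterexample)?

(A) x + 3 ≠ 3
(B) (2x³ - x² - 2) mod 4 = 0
(A) x = 0: LHS = 0 + 3 = 3; 3 ≠ 3 — FAILS
(B) x = 0: LHS = (2·0³ - 0² - 2) mod 4 = (-2) mod 4 = 2; 2 = 0 — FAILS

Answer: Both A and B are false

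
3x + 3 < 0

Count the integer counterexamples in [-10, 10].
Counterexamples in [-10, 10]: {-1, 0, 1, 2, 3, 4, 5, 6, 7, 8, 9, 10}.

Counting them gives 12 values.

Answer: 12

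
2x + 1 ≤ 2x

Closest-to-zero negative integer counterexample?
Testing negative integers from -1 downward:
x = -1: LHS = 2·(-1) + 1 = -1, RHS = 2·(-1) = -2; -1 ≤ -2 — FAILS  ← closest negative counterexample to 0

Answer: x = -1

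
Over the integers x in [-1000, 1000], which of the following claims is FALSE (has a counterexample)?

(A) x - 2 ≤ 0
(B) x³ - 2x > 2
(A) x = 3: LHS = 3 - 2 = 1; 1 ≤ 0 — FAILS
(B) x = 0: LHS = 0³ - 2·0 = 0; 0 > 2 — FAILS

Answer: Both A and B are false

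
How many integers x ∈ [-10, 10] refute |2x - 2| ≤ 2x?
Counterexamples in [-10, 10]: {-10, -9, -8, -7, -6, -5, -4, -3, -2, -1, 0}.

Counting them gives 11 values.

Answer: 11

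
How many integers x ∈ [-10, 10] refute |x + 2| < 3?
Counterexamples in [-10, 10]: {-10, -9, -8, -7, -6, -5, 1, 2, 3, 4, 5, 6, 7, 8, 9, 10}.

Counting them gives 16 values.

Answer: 16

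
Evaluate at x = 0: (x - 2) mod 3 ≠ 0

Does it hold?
x = 0: LHS = (0 - 2) mod 3 = (-2) mod 3 = 1; 1 ≠ 0 — holds

The relation is satisfied at x = 0.

Answer: Yes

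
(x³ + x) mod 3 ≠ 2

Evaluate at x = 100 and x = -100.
x = 100: LHS = (100³ + 100) mod 3 = 1000100 mod 3 = 2; 2 ≠ 2 — FAILS
x = -100: LHS = ((-100)³ + (-100)) mod 3 = (-1000100) mod 3 = 1; 1 ≠ 2 — holds

Answer: Partially: fails for x = 100, holds for x = -100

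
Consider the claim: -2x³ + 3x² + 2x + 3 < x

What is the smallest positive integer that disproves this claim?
Testing positive integers:
x = 1: LHS = -2·1³ + 3·1² + 2·1 + 3 = 6; 6 < 1 — FAILS  ← smallest positive counterexample

Answer: x = 1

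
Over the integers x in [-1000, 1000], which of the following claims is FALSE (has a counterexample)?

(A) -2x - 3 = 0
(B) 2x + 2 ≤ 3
(A) x = 0: LHS = -2·0 - 3 = -3; -3 = 0 — FAILS
(B) x = 1: LHS = 2·1 + 2 = 4; 4 ≤ 3 — FAILS

Answer: Both A and B are false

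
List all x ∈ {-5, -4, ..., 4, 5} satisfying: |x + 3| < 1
Holds for: {-3}
Fails for: {-5, -4, -2, -1, 0, 1, 2, 3, 4, 5}

Answer: {-3}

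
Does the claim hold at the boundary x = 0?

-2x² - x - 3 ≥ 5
x = 0: LHS = -2·0² - 0 - 3 = -3; -3 ≥ 5 — FAILS

The relation fails at x = 0, so x = 0 is a counterexample.

Answer: No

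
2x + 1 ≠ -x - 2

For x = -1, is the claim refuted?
Substitute x = -1 into the relation:
x = -1: LHS = 2·(-1) + 1 = -1, RHS = -(-1) - 2 = -1; -1 ≠ -1 — FAILS

Since the claim fails at x = -1, this value is a counterexample.

Answer: Yes, x = -1 is a counterexample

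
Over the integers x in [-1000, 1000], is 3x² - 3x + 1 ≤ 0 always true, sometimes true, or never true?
Over all integers in [-1000, 1000], LHS − RHS is smallest at x = 0, where it equals 1:
x = 0: LHS = 3·0² - 3·0 + 1 = 1; 1 ≤ 0 — FAILS
At the ends of the range:
x = -1000: LHS = 3·(-1000)² - 3·(-1000) + 1 = 3003001; 3003001 ≤ 0 — FAILS
x = 1000: LHS = 3·1000² - 3·1000 + 1 = 2997001; 2997001 ≤ 0 — FAILS
Hence LHS − RHS is never zero or negative, i.e. LHS > RHS throughout, so the claimed relation (≤) fails for every integer in [-1000, 1000].

No integer in the range satisfies it.

Answer: Never true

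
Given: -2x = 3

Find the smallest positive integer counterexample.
Testing positive integers:
x = 1: LHS = -2·1 = -2; -2 = 3 — FAILS  ← smallest positive counterexample

Answer: x = 1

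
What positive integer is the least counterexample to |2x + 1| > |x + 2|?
Testing positive integers:
x = 1: LHS = |2·1 + 1| = |3| = 3, RHS = |1 + 2| = |3| = 3; 3 > 3 — FAILS  ← smallest positive counterexample

Answer: x = 1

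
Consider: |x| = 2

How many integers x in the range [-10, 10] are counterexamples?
Counterexamples in [-10, 10]: {-10, -9, -8, -7, -6, -5, -4, -3, -1, 0, 1, 3, 4, 5, 6, 7, 8, 9, 10}.

Counting them gives 19 values.

Answer: 19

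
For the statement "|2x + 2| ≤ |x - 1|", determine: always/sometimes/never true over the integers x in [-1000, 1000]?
Holds at x = -1: LHS = |2·(-1) + 2| = |0| = 0, RHS = |(-1) - 1| = |-2| = 2; 0 ≤ 2 — holds
Fails at x = 0: LHS = |2·0 + 2| = |2| = 2, RHS = |0 - 1| = |-1| = 1; 2 ≤ 1 — FAILS
It is satisfied by some integers in the range but not all.

Answer: Sometimes true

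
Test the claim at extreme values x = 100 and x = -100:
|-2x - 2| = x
x = 100: LHS = |-2·100 - 2| = |-202| = 202; 202 = 100 — FAILS
x = -100: LHS = |-2·(-100) - 2| = |198| = 198; 198 = -100 — FAILS

Answer: No, fails for both x = 100 and x = -100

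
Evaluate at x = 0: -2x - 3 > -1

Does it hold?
x = 0: LHS = -2·0 - 3 = -3; -3 > -1 — FAILS

The relation fails at x = 0, so x = 0 is a counterexample.

Answer: No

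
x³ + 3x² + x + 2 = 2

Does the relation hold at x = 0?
x = 0: LHS = 0³ + 3·0² + 0 + 2 = 2; 2 = 2 — holds

The relation is satisfied at x = 0.

Answer: Yes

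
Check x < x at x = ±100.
x = 100: 100 < 100 — FAILS
x = -100: -100 < -100 — FAILS

Answer: No, fails for both x = 100 and x = -100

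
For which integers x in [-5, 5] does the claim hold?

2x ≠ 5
Track d = LHS − RHS over the integers in [-5, 5]. Equality would need d = 0, but d changes sign only between consecutive integers, jumping over 0:
x = 2: LHS = 2·2 = 4; 4 ≠ 5 — holds  (d = -1)
x = 3: LHS = 2·3 = 6; 6 ≠ 5 — holds  (d = 1)
Away from these crossings d keeps a constant sign, and checking every integer in [-5, 5] confirms d ≠ 0 throughout. Hence the two sides are never equal, so the relation holds for every integer in [-5, 5].

Answer: All integers in [-5, 5]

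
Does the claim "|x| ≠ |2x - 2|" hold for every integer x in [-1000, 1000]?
The claim fails at x = 2:
x = 2: LHS = |2| = 2, RHS = |2·2 - 2| = |2| = 2; 2 ≠ 2 — FAILS

Because a single integer refutes it, the statement is false.

Answer: False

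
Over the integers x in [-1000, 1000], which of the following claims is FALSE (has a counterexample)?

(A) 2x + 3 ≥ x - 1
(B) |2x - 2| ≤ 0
(A) x = -5: LHS = 2·(-5) + 3 = -7, RHS = (-5) - 1 = -6; -7 ≥ -6 — FAILS
(B) x = 0: LHS = |2·0 - 2| = |-2| = 2; 2 ≤ 0 — FAILS

Answer: Both A and B are false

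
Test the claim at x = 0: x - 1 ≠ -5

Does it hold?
x = 0: LHS = 0 - 1 = -1; -1 ≠ -5 — holds

The relation is satisfied at x = 0.

Answer: Yes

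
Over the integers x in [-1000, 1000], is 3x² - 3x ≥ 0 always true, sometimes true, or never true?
Over all integers in [-1000, 1000], LHS − RHS is smallest at x = 0, where it equals 0:
x = 0: LHS = 3·0² - 3·0 = 0; 0 ≥ 0 — holds
At the ends of the range:
x = -1000: LHS = 3·(-1000)² - 3·(-1000) = 3003000; 3003000 ≥ 0 — holds
x = 1000: LHS = 3·1000² - 3·1000 = 2997000; 2997000 ≥ 0 — holds
Hence LHS − RHS is never negative, i.e. LHS ≥ RHS throughout, so the relation holds for every integer in [-1000, 1000].

No counterexample exists.

Answer: Always true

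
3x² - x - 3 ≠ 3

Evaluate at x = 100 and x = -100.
x = 100: LHS = 3·100² - 100 - 3 = 29897; 29897 ≠ 3 — holds
x = -100: LHS = 3·(-100)² - (-100) - 3 = 30097; 30097 ≠ 3 — holds

Answer: Yes, holds for both x = 100 and x = -100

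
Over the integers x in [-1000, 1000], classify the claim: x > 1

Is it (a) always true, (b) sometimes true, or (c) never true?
Holds at x = 2: 2 > 1 — holds
Fails at x = 0: 0 > 1 — FAILS
It is satisfied by some integers in the range but not all.

Answer: Sometimes true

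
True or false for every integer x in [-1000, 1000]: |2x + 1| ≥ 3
The claim fails at x = 0:
x = 0: LHS = |2·0 + 1| = |1| = 1; 1 ≥ 3 — FAILS

Because a single integer refutes it, the statement is false.

Answer: False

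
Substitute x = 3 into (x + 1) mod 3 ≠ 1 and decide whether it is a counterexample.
Substitute x = 3 into the relation:
x = 3: LHS = (3 + 1) mod 3 = 4 mod 3 = 1; 1 ≠ 1 — FAILS

Since the claim fails at x = 3, this value is a counterexample.

Answer: Yes, x = 3 is a counterexample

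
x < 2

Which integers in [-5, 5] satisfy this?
Holds for: {-5, -4, -3, -2, -1, 0, 1}
Fails for: {2, 3, 4, 5}

Answer: {-5, -4, -3, -2, -1, 0, 1}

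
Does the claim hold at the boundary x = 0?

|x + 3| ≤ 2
x = 0: LHS = |0 + 3| = |3| = 3; 3 ≤ 2 — FAILS

The relation fails at x = 0, so x = 0 is a counterexample.

Answer: No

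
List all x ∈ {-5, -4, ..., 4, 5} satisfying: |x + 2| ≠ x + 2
Holds for: {-5, -4, -3}
Fails for: {-2, -1, 0, 1, 2, 3, 4, 5}

Answer: {-5, -4, -3}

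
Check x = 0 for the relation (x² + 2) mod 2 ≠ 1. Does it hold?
x = 0: LHS = (0² + 2) mod 2 = 2 mod 2 = 0; 0 ≠ 1 — holds

The relation is satisfied at x = 0.

Answer: Yes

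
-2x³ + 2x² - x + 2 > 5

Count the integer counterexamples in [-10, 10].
Counterexamples in [-10, 10]: {0, 1, 2, 3, 4, 5, 6, 7, 8, 9, 10}.

Counting them gives 11 values.

Answer: 11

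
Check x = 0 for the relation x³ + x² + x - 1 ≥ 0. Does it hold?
x = 0: LHS = 0³ + 0² + 0 - 1 = -1; -1 ≥ 0 — FAILS

The relation fails at x = 0, so x = 0 is a counterexample.

Answer: No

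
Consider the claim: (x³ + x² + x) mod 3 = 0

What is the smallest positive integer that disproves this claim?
Testing positive integers:
x = 1: LHS = (1³ + 1² + 1) mod 3 = 3 mod 3 = 0; 0 = 0 — holds
x = 2: LHS = (2³ + 2² + 2) mod 3 = 14 mod 3 = 2; 2 = 0 — FAILS  ← smallest positive counterexample

Answer: x = 2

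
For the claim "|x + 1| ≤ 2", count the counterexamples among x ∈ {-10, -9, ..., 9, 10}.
Counterexamples in [-10, 10]: {-10, -9, -8, -7, -6, -5, -4, 2, 3, 4, 5, 6, 7, 8, 9, 10}.

Counting them gives 16 values.

Answer: 16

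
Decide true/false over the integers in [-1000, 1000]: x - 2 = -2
The claim fails at x = 1:
x = 1: LHS = 1 - 2 = -1; -1 = -2 — FAILS

Because a single integer refutes it, the statement is false.

Answer: False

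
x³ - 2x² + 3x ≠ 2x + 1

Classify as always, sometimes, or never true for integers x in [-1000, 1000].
Track d = LHS − RHS over the integers in [-1000, 1000]. Equality would need d = 0, but d changes sign only between consecutive integers, jumping over 0:
x = 1: LHS = 1³ - 2·1² + 3·1 = 2, RHS = 2·1 + 1 = 3; 2 ≠ 3 — holds  (d = -1)
x = 2: LHS = 2³ - 2·2² + 3·2 = 6, RHS = 2·2 + 1 = 5; 6 ≠ 5 — holds  (d = 1)
Away from these crossings d keeps a constant sign, and checking every integer in [-1000, 1000] confirms d ≠ 0 throughout. Hence the two sides are never equal, so the relation holds for every integer in [-1000, 1000].

No counterexample exists.

Answer: Always true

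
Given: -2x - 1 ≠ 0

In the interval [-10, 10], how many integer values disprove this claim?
Track d = LHS − RHS over the integers in [-10, 10]. Equality would need d = 0, but d changes sign only between consecutive integers, jumping over 0:
x = -1: LHS = -2·(-1) - 1 = 1; 1 ≠ 0 — holds  (d = 1)
x = 0: LHS = -2·0 - 1 = -1; -1 ≠ 0 — holds  (d = -1)
Away from these crossings d keeps a constant sign, and checking every integer in [-10, 10] confirms d ≠ 0 throughout. Hence the two sides are never equal, so the relation holds for every integer in [-10, 10].

No counterexample appears in that range.

Answer: 0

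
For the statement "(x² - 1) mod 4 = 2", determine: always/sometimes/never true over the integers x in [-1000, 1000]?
For a polynomial with integer coefficients, its value mod 4 depends only on x mod 4, so it suffices to check one representative of each residue class, x = 0, 1, 2, 3:
x = 0: LHS = (0² - 1) mod 4 = (-1) mod 4 = 3; 3 = 2 — FAILS
x = 1: LHS = (1² - 1) mod 4 = 0 mod 4 = 0; 0 = 2 — FAILS
x = 2: LHS = (2² - 1) mod 4 = 3 mod 4 = 3; 3 = 2 — FAILS
x = 3: LHS = (3² - 1) mod 4 = 8 mod 4 = 0; 0 = 2 — FAILS
The relation fails in every residue class, so the claimed relation (=) fails for every integer in [-1000, 1000].

No integer in the range satisfies it.

Answer: Never true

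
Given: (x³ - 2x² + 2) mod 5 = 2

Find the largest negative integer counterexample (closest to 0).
Testing negative integers from -1 downward:
x = -1: LHS = ((-1)³ - 2·(-1)² + 2) mod 5 = (-1) mod 5 = 4; 4 = 2 — FAILS  ← closest negative counterexample to 0

Answer: x = -1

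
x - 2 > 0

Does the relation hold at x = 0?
x = 0: LHS = 0 - 2 = -2; -2 > 0 — FAILS

The relation fails at x = 0, so x = 0 is a counterexample.

Answer: No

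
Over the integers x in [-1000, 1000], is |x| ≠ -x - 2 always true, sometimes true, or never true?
Over all integers in [-1000, 1000], LHS − RHS is always positive; it is smallest at x = 0, where it equals 2:
x = 0: LHS = |0| = 0, RHS = -0 - 2 = -2; 0 ≠ -2 — holds
At the ends of the range:
x = -1000: LHS = |-1000| = 1000, RHS = -(-1000) - 2 = 998; 1000 ≠ 998 — holds
x = 1000: LHS = |1000| = 1000, RHS = -1000 - 2 = -1002; 1000 ≠ -1002 — holds
Hence LHS − RHS is never 0, i.e. the two sides are never equal, so the relation holds for every integer in [-1000, 1000].

No counterexample exists.

Answer: Always true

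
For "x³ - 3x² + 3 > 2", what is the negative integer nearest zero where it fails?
Testing negative integers from -1 downward:
x = -1: LHS = (-1)³ - 3·(-1)² + 3 = -1; -1 > 2 — FAILS  ← closest negative counterexample to 0

Answer: x = -1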